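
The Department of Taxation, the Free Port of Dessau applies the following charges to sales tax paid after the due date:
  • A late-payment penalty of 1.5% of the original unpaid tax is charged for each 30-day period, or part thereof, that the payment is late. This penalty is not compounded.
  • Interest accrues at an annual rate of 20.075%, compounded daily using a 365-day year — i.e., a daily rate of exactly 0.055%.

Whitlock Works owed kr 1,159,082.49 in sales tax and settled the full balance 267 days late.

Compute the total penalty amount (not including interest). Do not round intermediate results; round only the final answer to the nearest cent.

Penalty periods: ⌈267/30⌉ = 9; penalty = 9 × 1.5% × kr 1,159,082.49 = kr 156,476.14…

kr 156,476.14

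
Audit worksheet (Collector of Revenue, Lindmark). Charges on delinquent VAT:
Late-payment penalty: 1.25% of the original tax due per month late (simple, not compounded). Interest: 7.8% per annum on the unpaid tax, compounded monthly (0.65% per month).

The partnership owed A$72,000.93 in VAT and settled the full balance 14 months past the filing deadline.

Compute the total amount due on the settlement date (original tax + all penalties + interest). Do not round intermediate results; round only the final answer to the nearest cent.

A$91,437.33

Late-payment penalty: 14 × 1.25% × A$72,000.93 = A$12,600.16…
Interest: A$72,000.93 × ((1 + 0.0065)^14 − 1) = A$72,000.93 × 0.0949465… = A$6,836.2380…
Total = A$72,000.93 + A$12,600.1628… + A$6,836.2380… = A$91,437.33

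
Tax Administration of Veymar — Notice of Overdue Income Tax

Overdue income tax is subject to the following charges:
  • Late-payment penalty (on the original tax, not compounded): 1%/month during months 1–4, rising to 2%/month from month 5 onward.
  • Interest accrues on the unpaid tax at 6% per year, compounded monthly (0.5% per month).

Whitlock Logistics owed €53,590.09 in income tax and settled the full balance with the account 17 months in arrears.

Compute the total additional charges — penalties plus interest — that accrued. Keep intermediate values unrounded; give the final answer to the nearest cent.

€20,819.03

Penalty, months 1–4: 4 × 1% × €53,590.09 = €2,143.60…
Penalty, months 5–17: 13 × 2% × €53,590.09 = €13,933.42…
Interest: €53,590.09 × ((1 + 0.005)^17 − 1) = €53,590.09 × 0.0884865… = €4,741.9999…
Penalties + interest = €16,077.0270 + €4,741.9999… = €20,819.03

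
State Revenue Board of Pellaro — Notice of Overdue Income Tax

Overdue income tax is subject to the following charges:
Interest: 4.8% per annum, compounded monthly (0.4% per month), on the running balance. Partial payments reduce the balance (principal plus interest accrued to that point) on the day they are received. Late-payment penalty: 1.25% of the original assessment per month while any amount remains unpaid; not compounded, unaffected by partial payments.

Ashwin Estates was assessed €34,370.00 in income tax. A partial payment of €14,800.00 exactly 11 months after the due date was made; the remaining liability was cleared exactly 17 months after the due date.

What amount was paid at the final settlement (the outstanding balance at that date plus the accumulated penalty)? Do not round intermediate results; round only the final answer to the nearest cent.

€28,928.32

Balance at month 11: €34,370.0000 × (1 + 0.004)^11 = €35,912.8915…
After €14,800.00 payment: €35,912.8915… − €14,800.00 = €21,112.8915…
Balance at month 17: €21,112.8915… × (1 + 0.004)^6 = €21,624.6951…
Penalty: 17 × 1.25% × €34,370.00 = €7,303.63…
Final settlement = outstanding balance + penalty = €21,624.6951… + €7,303.63… = €28,928.32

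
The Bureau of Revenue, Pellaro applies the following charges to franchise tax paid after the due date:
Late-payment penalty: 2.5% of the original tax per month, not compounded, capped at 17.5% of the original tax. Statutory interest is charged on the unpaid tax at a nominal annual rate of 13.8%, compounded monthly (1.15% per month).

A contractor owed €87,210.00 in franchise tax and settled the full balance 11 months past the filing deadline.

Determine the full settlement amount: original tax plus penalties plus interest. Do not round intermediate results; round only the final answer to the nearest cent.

€114,160.56

Penalty (uncapped): 11 × 2.5% × €87,210.00 = €23,982.75; cap = 17.5% × €87,210.00 = €15,261.75 → penalty = €15,261.75
Interest: €87,210.00 × ((1 + 0.0115)^11 − 1) = €87,210.00 × 0.1340306… = €11,688.8051…
Total = €87,210.00 + €15,261.7500 + €11,688.8051… = €114,160.56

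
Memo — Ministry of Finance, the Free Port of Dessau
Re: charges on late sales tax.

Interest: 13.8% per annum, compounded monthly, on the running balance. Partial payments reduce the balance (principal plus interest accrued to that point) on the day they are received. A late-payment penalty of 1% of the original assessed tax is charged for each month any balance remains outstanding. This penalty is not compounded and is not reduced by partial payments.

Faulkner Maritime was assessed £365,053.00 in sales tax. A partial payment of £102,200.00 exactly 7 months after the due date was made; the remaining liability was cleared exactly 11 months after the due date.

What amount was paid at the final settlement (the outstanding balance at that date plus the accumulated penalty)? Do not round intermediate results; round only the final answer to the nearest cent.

Monthly rate = 13.8% ÷ 12 = 1.15%
Balance at month 7: £365,053.0000 × (1 + 0.0115)^7 = £395,473.2670…
After £102,200.00 payment: £395,473.2670… − £102,200.00 = £293,273.2670…
Balance at month 11: £293,273.2670… × (1 + 0.0115)^4 = £306,998.3388…
Penalty: 11 × 1% × £365,053.00 = £40,155.83
Final settlement = outstanding balance + penalty = £306,998.3388… + £40,155.83 = £347,154.17

£347,154.17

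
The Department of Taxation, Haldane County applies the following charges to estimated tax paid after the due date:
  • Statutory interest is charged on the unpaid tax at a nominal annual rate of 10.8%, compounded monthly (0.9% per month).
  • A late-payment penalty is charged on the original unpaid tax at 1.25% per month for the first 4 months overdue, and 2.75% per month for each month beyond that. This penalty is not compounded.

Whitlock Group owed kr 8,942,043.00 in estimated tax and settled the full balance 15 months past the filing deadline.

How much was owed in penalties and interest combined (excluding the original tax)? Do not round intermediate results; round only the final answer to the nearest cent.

Penalty, months 1–4: 4 × 1.25% × kr 8,942,043.00 = kr 447,102.15
Penalty, months 5–15: 11 × 2.75% × kr 8,942,043.00 = kr 2,704,968.01…
Interest: kr 8,942,043.00 × ((1 + 0.009)^15 − 1) = kr 8,942,043.00 × 0.1438458… = kr 1,286,275.6042…
Penalties + interest = kr 3,152,070.1575 + kr 1,286,275.6042… = kr 4,438,345.76

kr 4,438,345.76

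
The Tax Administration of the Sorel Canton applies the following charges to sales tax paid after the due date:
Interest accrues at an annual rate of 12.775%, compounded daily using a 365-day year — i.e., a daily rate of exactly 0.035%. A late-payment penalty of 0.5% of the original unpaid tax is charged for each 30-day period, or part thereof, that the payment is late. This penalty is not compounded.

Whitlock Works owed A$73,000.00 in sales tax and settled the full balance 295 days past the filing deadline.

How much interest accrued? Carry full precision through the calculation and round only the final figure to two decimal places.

Interest: A$73,000.00 × ((1 + 0.00035)^295 − 1) = A$73,000.00 × 0.10874854… = A$7,938.6432…

A$7,938.64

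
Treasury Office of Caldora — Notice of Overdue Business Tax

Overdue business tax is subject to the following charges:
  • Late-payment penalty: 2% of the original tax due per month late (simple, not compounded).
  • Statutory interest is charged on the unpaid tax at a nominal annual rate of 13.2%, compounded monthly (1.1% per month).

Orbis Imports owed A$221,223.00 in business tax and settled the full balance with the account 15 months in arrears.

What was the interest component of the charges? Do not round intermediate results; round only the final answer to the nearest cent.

A$39,450.94

Interest: A$221,223.00 × ((1 + 0.011)^15 − 1) = A$221,223.00 × 0.1783311… = A$39,450.9371…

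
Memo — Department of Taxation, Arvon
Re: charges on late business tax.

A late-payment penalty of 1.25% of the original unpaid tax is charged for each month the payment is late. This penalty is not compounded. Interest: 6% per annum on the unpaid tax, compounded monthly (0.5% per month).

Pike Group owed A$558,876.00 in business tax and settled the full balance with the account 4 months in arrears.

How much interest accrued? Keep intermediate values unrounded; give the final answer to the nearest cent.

Interest: A$558,876.00 × ((1 + 0.005)^4 − 1) = A$558,876.00 × 0.0201505… = A$11,261.6312…

A$11,261.63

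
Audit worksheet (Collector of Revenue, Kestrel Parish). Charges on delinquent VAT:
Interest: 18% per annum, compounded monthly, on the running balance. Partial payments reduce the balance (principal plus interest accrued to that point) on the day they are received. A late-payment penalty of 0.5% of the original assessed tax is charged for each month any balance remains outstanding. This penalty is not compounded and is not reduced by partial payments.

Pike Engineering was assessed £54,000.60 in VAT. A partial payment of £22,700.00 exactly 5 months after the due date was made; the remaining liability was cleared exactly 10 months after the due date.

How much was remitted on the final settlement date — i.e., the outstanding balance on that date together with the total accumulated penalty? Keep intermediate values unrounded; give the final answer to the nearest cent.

£40,915.58

Monthly rate = 18% ÷ 12 = 1.5%
Balance at month 5: £54,000.6000 × (1 + 0.015)^5 = £58,173.9826…
After £22,700.00 payment: £58,173.9826… − £22,700.00 = £35,473.9826…
Balance at month 10: £35,473.9826… × (1 + 0.015)^5 = £38,215.5540…
Penalty: 10 × 0.5% × £54,000.60 = £2,700.03
Final settlement = outstanding balance + penalty = £38,215.5540… + £2,700.03 = £40,915.58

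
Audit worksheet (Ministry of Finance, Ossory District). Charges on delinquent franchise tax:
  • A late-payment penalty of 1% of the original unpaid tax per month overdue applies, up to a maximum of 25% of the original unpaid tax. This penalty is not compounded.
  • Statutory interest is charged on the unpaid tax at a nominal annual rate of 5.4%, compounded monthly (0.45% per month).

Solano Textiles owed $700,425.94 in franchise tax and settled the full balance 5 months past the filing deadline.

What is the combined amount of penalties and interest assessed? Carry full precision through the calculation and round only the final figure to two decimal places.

Penalty: 5 × 1% × $700,425.94 = $35,021.30… (below the 25% cap of $175,106.49…)
Interest: $700,425.94 × ((1 + 0.0045)^5 − 1) = $700,425.94 × 0.0227034… = $15,902.0596…
Penalties + interest = $35,021.2970 + $15,902.0596… = $50,923.36

$50,923.36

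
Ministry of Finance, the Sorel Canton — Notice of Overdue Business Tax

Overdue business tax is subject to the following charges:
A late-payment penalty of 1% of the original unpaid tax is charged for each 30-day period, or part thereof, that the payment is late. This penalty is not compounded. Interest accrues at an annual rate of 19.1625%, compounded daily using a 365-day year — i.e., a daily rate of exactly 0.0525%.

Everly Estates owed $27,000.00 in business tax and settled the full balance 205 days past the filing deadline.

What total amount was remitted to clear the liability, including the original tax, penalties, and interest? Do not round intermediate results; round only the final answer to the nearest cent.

$31,957.16

Penalty periods: ⌈205/30⌉ = 7; penalty = 7 × 1% × $27,000.00 = $1,890.00
Interest: $27,000.00 × ((1 + 0.000525)^205 − 1) = $27,000.00 × 0.11359861… = $3,067.1623…
Total = $27,000.00 + $1,890.0000 + $3,067.1623… = $31,957.16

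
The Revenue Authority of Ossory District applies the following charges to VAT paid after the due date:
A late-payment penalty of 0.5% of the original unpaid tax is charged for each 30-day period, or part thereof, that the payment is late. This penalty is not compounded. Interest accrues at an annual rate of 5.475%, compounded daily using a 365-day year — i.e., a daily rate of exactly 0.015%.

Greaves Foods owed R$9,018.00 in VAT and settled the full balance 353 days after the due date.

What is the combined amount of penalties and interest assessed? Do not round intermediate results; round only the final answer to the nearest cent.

Penalty periods: ⌈353/30⌉ = 12; penalty = 12 × 0.5% × R$9,018.00 = R$541.08
Interest: R$9,018.00 × ((1 + 0.00015)^353 − 1) = R$9,018.00 × 0.05437274… = R$490.3334…
Penalties + interest = R$541.0800 + R$490.3334… = R$1,031.41

R$1,031.41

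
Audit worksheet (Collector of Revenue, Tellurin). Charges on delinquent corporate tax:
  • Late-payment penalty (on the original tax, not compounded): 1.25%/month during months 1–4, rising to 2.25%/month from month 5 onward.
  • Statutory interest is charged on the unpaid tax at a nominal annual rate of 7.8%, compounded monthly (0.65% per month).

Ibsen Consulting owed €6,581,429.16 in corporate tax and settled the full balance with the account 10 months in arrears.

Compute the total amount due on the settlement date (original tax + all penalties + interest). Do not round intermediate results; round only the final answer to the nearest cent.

Penalty, months 1–4: 4 × 1.25% × €6,581,429.16 = €329,071.46…
Penalty, months 5–10: 6 × 2.25% × €6,581,429.16 = €888,492.94…
Interest: €6,581,429.16 × ((1 + 0.0065)^10 − 1) = €6,581,429.16 × 0.0669346… = €440,525.2151…
Total = €6,581,429.16 + €1,217,564.3946 + €440,525.2151… = €8,239,518.77

€8,239,518.77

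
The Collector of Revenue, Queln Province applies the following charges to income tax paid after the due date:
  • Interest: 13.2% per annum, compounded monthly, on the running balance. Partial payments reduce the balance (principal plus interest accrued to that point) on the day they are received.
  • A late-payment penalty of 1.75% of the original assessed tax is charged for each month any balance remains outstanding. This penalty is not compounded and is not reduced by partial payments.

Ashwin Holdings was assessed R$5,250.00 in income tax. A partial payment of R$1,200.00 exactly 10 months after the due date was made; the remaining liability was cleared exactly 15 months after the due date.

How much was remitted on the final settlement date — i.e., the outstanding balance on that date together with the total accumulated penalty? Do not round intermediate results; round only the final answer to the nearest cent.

Monthly rate = 13.2% ÷ 12 = 1.1%
Balance at month 10: R$5,250.0000 × (1 + 0.011)^10 = R$5,856.9411…
After R$1,200.00 payment: R$5,856.9411… − R$1,200.00 = R$4,656.9411…
Balance at month 15: R$4,656.9411… × (1 + 0.011)^5 = R$4,918.7701…
Penalty: 15 × 1.75% × R$5,250.00 = R$1,378.13…
Final settlement = outstanding balance + penalty = R$4,918.7701… + R$1,378.13… = R$6,296.90

R$6,296.90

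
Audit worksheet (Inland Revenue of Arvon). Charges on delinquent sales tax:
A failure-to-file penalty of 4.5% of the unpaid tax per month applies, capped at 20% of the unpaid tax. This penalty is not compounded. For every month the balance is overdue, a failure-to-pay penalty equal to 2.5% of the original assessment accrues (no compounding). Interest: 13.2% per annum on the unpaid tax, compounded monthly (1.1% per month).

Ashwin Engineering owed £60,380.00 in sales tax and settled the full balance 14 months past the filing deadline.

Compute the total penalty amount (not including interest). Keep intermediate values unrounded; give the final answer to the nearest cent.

£33,209.00

Failure-to-file: 14 × 4.5% × £60,380.00 = £38,039.40, capped at 20% × £60,380.00 = £12,076.00
Failure-to-pay penalty = 2.5% × £60,380.00 × 14 mo = £21,133.00
Total penalty = £12,076.00 + £21,133.00 = £33,209.00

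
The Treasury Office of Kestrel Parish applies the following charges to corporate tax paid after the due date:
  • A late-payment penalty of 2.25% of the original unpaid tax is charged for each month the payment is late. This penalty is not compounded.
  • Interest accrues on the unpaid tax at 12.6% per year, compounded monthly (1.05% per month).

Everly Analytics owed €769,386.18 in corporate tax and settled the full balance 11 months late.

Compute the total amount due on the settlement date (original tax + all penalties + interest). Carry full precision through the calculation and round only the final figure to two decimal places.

€1,053,488.82

Late-payment penalty = 2.25% × €769,386.18 × 11 mo = €190,423.08…
Interest: €769,386.18 × ((1 + 0.0105)^11 − 1) = €769,386.18 × 0.1217588… = €93,679.5602…
Total = €769,386.18 + €190,423.0796… + €93,679.5602… = €1,053,488.82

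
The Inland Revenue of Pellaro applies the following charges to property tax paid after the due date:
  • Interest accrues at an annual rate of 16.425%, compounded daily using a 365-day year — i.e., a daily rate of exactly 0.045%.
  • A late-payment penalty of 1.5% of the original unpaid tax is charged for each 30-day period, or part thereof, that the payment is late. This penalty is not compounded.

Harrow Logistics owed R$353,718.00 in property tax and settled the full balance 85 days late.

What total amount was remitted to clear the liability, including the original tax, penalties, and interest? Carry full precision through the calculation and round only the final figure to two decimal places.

Penalty periods: ⌈85/30⌉ = 3; penalty = 3 × 1.5% × R$353,718.00 = R$15,917.31
Interest: R$353,718.00 × ((1 + 0.00045)^85 − 1) = R$353,718.00 × 0.03898201… = R$13,788.6383…
Total = R$353,718.00 + R$15,917.3100 + R$13,788.6383… = R$383,423.95

R$383,423.95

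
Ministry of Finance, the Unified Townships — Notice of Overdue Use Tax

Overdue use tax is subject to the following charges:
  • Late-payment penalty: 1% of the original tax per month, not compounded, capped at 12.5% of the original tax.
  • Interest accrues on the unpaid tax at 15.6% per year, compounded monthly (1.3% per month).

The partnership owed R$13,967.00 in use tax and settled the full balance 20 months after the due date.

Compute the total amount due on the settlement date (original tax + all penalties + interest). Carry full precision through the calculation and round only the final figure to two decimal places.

Penalty (uncapped): 20 × 1% × R$13,967.00 = R$2,793.40; cap = 12.5% × R$13,967.00 = R$1,745.88… → penalty = R$1,745.88…
Interest: R$13,967.00 × ((1 + 0.013)^20 − 1) = R$13,967.00 × 0.2947589… = R$4,116.8976…
Total = R$13,967.00 + R$1,745.8750 + R$4,116.8976… = R$19,829.77

R$19,829.77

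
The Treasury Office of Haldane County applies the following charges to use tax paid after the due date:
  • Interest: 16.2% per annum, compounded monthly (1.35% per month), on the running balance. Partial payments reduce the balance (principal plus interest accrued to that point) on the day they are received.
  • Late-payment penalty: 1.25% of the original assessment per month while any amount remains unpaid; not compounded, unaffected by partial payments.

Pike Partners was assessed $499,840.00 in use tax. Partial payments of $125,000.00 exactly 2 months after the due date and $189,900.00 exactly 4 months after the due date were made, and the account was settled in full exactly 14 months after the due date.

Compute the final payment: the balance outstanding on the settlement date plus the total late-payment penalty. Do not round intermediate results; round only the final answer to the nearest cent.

Balance at month 2: $499,840.0000 × (1 + 0.0135)^2 = $513,426.7758…
After $125,000.00 payment: $513,426.7758… − $125,000.00 = $388,426.7758…
Balance at month 4: $388,426.7758… × (1 + 0.0135)^2 = $398,985.0896…
After $189,900.00 payment: $398,985.0896… − $189,900.00 = $209,085.0896…
Balance at month 14: $209,085.0896… × (1 + 0.0135)^10 = $239,089.5494…
Penalty: 14 × 1.25% × $499,840.00 = $87,472.00
Final settlement = outstanding balance + penalty = $239,089.5494… + $87,472.00 = $326,561.55

$326,561.55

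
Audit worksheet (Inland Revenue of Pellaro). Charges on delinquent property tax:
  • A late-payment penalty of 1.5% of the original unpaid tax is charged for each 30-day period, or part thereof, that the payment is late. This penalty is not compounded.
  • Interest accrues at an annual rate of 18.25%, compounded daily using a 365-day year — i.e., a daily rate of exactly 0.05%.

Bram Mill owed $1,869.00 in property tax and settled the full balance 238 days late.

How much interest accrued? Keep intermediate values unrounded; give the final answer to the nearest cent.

$236.12

Interest: $1,869.00 × ((1 + 0.0005)^238 − 1) = $1,869.00 × 0.12633642… = $236.1228…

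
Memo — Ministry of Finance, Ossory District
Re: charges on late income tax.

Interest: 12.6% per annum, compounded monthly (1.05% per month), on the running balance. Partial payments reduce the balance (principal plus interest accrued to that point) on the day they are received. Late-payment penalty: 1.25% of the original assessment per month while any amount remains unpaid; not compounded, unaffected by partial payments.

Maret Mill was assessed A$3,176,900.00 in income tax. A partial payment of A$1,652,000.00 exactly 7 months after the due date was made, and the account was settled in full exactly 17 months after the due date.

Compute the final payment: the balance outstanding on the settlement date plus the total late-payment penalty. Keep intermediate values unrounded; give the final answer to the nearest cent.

A$2,635,407.87

Balance at month 7: A$3,176,900.0000 × (1 + 0.0105)^7 = A$3,417,887.5459…
After A$1,652,000.00 payment: A$3,417,887.5459… − A$1,652,000.00 = A$1,765,887.5459…
Balance at month 17: A$1,765,887.5459… × (1 + 0.0105)^10 = A$1,960,316.6209…
Penalty: 17 × 1.25% × A$3,176,900.00 = A$675,091.25
Final settlement = outstanding balance + penalty = A$1,960,316.6209… + A$675,091.25 = A$2,635,407.87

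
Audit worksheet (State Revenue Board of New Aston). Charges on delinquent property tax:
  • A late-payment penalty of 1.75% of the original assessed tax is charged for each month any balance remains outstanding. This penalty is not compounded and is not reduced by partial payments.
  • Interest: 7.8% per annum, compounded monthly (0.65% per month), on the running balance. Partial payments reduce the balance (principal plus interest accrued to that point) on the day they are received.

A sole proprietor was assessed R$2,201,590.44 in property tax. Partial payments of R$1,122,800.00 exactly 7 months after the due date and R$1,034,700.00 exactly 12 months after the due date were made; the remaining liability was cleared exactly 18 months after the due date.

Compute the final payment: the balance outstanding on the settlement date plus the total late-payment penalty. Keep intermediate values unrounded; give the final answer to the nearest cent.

R$885,959.15

Balance at month 7: R$2,201,590.4400 × (1 + 0.0065)^7 = R$2,303,737.4656…
After R$1,122,800.00 payment: R$2,303,737.4656… − R$1,122,800.00 = R$1,180,937.4656…
Balance at month 12: R$1,180,937.4656… × (1 + 0.0065)^5 = R$1,219,820.1331…
After R$1,034,700.00 payment: R$1,219,820.1331… − R$1,034,700.00 = R$185,120.1331…
Balance at month 18: R$185,120.1331… × (1 + 0.0065)^6 = R$192,458.1599…
Penalty: 18 × 1.75% × R$2,201,590.44 = R$693,500.99…
Final settlement = outstanding balance + penalty = R$192,458.1599… + R$693,500.99… = R$885,959.15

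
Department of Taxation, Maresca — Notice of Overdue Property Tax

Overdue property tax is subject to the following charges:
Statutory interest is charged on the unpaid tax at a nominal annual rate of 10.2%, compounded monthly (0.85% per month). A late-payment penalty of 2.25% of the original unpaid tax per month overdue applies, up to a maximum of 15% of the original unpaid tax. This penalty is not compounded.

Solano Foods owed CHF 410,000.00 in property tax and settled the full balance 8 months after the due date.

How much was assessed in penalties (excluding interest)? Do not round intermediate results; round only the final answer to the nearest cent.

CHF 61,500.00

Penalty (uncapped): 8 × 2.25% × CHF 410,000.00 = CHF 73,800.00; cap = 15% × CHF 410,000.00 = CHF 61,500.00 → penalty = CHF 61,500.00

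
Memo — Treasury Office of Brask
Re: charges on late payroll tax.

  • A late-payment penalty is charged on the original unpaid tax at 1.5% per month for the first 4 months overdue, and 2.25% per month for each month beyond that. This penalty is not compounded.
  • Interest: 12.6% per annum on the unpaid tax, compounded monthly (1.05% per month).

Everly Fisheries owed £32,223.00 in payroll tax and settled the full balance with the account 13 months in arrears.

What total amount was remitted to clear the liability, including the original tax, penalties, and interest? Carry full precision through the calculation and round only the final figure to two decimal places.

Penalty, months 1–4: 4 × 1.5% × £32,223.00 = £1,933.38
Penalty, months 5–13: 9 × 2.25% × £32,223.00 = £6,525.16…
Interest: £32,223.00 × ((1 + 0.0105)^13 − 1) = £32,223.00 × 0.1454394… = £4,686.4950…
Total = £32,223.00 + £8,458.5375 + £4,686.4950… = £45,368.03

£45,368.03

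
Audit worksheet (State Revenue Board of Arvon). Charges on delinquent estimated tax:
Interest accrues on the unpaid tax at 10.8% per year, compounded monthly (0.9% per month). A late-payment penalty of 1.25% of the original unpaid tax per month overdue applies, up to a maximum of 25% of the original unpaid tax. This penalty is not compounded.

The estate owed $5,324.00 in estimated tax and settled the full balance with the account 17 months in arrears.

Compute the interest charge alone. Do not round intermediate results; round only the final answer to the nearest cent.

$875.95

Interest: $5,324.00 × ((1 + 0.009)^17 − 1) = $5,324.00 × 0.1645277… = $875.9455…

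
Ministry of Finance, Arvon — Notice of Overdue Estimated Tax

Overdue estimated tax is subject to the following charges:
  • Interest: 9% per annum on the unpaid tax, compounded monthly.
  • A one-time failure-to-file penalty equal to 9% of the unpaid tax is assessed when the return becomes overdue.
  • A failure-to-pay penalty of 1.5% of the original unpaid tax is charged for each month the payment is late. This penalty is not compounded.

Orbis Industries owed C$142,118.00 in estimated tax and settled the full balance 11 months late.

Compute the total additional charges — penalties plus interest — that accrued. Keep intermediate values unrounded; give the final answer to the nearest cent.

C$48,414.55

Failure-to-file penalty: 9% × C$142,118.00 = C$12,790.62
Failure-to-pay penalty = 1.5% × C$142,118.00 × 11 mo = C$23,449.47
Interest (9%/yr ÷ 12 = 0.75%/month): C$142,118.00 × ((1 + 0.0075)^11 − 1) = C$12,174.4553…
Penalties + interest = C$36,240.0900 + C$12,174.4553… = C$48,414.55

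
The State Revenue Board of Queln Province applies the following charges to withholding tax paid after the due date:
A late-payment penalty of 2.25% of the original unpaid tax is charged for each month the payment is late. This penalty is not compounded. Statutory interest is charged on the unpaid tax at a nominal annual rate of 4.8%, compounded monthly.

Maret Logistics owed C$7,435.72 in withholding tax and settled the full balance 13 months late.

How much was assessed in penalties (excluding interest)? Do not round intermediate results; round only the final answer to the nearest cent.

C$2,174.95

Late-payment penalty: 13 × 2.25% × C$7,435.72 = C$2,174.95…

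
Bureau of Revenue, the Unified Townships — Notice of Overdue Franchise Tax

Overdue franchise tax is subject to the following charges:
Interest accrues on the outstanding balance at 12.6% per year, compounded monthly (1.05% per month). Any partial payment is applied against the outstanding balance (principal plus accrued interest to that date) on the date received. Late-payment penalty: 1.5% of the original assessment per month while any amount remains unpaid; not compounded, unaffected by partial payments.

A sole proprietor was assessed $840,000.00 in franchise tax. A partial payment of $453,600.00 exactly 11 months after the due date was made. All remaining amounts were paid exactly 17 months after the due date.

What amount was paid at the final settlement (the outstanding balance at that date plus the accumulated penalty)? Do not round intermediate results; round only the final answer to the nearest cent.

$734,483.65

Balance at month 11: $840,000.0000 × (1 + 0.0105)^11 = $942,277.4163…
After $453,600.00 payment: $942,277.4163… − $453,600.00 = $488,677.4163…
Balance at month 17: $488,677.4163… × (1 + 0.0105)^6 = $520,283.6473…
Penalty: 17 × 1.5% × $840,000.00 = $214,200.00
Final settlement = outstanding balance + penalty = $520,283.6473… + $214,200.00 = $734,483.65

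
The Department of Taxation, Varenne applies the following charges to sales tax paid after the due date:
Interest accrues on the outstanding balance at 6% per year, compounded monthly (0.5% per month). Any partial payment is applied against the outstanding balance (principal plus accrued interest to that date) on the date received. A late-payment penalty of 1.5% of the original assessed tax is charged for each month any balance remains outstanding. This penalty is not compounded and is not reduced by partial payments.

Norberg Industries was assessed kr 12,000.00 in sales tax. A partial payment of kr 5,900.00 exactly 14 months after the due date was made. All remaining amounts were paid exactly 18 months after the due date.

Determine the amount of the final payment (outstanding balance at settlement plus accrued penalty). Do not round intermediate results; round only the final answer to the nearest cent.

kr 10,348.26

Balance at month 14: kr 12,000.0000 × (1 + 0.005)^14 = kr 12,867.8536…
After kr 5,900.00 payment: kr 12,867.8536… − kr 5,900.00 = kr 6,967.8536…
Balance at month 18: kr 6,967.8536… × (1 + 0.005)^4 = kr 7,108.2593…
Penalty: 18 × 1.5% × kr 12,000.00 = kr 3,240.00
Final settlement = outstanding balance + penalty = kr 7,108.2593… + kr 3,240.00 = kr 10,348.26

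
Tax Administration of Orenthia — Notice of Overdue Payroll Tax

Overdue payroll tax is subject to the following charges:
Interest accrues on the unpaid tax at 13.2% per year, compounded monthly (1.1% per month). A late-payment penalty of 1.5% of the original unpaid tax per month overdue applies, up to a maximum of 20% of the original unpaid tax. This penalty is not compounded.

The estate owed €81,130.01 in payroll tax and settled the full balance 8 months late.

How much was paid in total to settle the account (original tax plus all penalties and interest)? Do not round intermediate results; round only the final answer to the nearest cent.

€98,286.05

Penalty: 8 × 1.5% × €81,130.01 = €9,735.60… (below the 20% cap of €16,226.00…)
Interest: €81,130.01 × ((1 + 0.011)^8 − 1) = €81,130.01 × 0.0914636… = €7,420.4403…
Total = €81,130.01 + €9,735.6012 + €7,420.4403… = €98,286.05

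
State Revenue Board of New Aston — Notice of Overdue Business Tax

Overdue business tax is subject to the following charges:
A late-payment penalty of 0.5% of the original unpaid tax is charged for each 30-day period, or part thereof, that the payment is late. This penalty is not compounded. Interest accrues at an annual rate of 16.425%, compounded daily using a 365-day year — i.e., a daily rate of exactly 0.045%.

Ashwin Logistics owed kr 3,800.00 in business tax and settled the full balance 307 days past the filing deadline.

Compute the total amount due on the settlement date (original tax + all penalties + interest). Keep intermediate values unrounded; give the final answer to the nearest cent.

kr 4,571.83

Penalty periods: ⌈307/30⌉ = 11; penalty = 11 × 0.5% × kr 3,800.00 = kr 209.00
Interest: kr 3,800.00 × ((1 + 0.00045)^307 − 1) = kr 3,800.00 × 0.14811208… = kr 562.8259…
Total = kr 3,800.00 + kr 209.0000 + kr 562.8259… = kr 4,571.83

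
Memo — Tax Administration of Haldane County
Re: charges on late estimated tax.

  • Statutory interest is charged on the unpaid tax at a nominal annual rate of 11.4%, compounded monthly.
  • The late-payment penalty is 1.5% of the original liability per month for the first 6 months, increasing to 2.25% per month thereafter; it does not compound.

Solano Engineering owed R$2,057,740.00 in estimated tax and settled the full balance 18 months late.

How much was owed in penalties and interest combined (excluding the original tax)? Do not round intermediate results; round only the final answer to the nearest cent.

Penalty, months 1–6: 6 × 1.5% × R$2,057,740.00 = R$185,196.60
Penalty, months 7–18: 12 × 2.25% × R$2,057,740.00 = R$555,589.80
Interest (11.4%/yr ÷ 12 = 0.95%/month): R$2,057,740.00 × ((1 + 0.0095)^18 − 1) = R$381,779.6400…
Penalties + interest = R$740,786.4000 + R$381,779.6400… = R$1,122,566.04

R$1,122,566.04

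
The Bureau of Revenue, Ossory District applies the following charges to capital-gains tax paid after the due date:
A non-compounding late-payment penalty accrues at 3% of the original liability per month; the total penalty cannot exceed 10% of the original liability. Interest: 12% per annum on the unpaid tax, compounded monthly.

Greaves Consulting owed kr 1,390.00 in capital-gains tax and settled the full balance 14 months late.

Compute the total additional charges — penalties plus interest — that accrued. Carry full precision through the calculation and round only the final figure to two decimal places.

kr 346.77

Penalty (uncapped): 14 × 3% × kr 1,390.00 = kr 583.80; cap = 10% × kr 1,390.00 = kr 139.00 → penalty = kr 139.00
Interest (12%/yr ÷ 12 = 1%/month): kr 1,390.00 × ((1 + 0.01)^14 − 1) = kr 207.7692…
Penalties + interest = kr 139.0000 + kr 207.7692… = kr 346.77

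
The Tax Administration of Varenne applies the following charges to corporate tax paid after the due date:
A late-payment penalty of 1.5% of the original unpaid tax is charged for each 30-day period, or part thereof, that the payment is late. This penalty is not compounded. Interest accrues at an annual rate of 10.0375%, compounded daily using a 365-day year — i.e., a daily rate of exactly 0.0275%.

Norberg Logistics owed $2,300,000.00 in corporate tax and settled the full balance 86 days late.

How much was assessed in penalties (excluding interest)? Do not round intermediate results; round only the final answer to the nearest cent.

Penalty periods: ⌈86/30⌉ = 3; penalty = 3 × 1.5% × $2,300,000.00 = $103,500.00

$103,500.00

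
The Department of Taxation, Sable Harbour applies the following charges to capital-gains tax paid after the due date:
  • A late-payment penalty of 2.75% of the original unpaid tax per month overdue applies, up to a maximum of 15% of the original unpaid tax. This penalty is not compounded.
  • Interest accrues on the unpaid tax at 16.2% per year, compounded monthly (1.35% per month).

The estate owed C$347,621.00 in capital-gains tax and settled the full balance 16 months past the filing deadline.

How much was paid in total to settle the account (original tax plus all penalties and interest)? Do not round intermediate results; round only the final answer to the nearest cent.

C$482,953.43

Penalty (uncapped): 16 × 2.75% × C$347,621.00 = C$152,953.24; cap = 15% × C$347,621.00 = C$52,143.15 → penalty = C$52,143.15
Interest: C$347,621.00 × ((1 + 0.0135)^16 − 1) = C$347,621.00 × 0.2393103… = C$83,189.2752…
Total = C$347,621.00 + C$52,143.1500 + C$83,189.2752… = C$482,953.43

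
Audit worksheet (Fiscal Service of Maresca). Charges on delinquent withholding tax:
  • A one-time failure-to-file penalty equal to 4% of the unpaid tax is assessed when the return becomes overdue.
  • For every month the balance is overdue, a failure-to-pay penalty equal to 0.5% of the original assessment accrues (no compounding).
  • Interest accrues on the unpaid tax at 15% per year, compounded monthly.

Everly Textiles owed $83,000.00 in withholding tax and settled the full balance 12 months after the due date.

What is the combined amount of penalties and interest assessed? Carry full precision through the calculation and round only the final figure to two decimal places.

$21,642.62

Failure-to-file penalty: 4% × $83,000.00 = $3,320.00
Failure-to-pay penalty: 12 × 0.5% × $83,000.00 = $4,980.00
Interest (15%/yr ÷ 12 = 1.25%/month): $83,000.00 × ((1 + 0.0125)^12 − 1) = $13,342.6250…
Penalties + interest = $8,300.0000 + $13,342.6250… = $21,642.62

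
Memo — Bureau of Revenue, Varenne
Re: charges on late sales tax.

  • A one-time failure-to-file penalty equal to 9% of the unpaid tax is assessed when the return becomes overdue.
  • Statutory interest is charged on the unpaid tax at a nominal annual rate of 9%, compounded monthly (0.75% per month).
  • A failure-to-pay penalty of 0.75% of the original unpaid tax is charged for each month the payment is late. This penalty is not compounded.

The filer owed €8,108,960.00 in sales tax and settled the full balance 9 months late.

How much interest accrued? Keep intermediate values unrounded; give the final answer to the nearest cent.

Interest: €8,108,960.00 × ((1 + 0.0075)^9 − 1) = €8,108,960.00 × 0.0695608… = €564,066.0625…

€564,066.06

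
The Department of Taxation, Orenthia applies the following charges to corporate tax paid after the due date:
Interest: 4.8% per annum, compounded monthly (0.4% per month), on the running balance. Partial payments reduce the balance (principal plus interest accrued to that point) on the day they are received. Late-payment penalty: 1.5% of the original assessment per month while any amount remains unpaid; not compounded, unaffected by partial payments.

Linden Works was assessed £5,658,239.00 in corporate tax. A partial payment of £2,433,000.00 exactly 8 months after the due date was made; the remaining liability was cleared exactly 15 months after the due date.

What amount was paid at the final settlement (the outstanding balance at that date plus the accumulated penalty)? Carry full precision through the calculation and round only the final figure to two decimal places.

£4,778,562.76

Balance at month 8: £5,658,239.0000 × (1 + 0.004)^8 = £5,841,857.9199…
After £2,433,000.00 payment: £5,841,857.9199… − £2,433,000.00 = £3,408,857.9199…
Balance at month 15: £3,408,857.9199… × (1 + 0.004)^7 = £3,505,458.9844…
Penalty: 15 × 1.5% × £5,658,239.00 = £1,273,103.78…
Final settlement = outstanding balance + penalty = £3,505,458.9844… + £1,273,103.78… = £4,778,562.76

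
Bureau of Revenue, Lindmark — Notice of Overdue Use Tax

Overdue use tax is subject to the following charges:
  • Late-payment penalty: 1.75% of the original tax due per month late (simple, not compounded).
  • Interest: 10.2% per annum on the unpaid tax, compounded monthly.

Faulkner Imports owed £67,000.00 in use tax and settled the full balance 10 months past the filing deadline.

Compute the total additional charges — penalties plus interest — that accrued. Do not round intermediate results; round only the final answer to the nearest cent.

£17,642.85

Late-payment penalty: 10 × 1.75% × £67,000.00 = £11,725.00
Interest (10.2%/yr ÷ 12 = 0.85%/month): £67,000.00 × ((1 + 0.0085)^10 − 1) = £5,917.8455…
Penalties + interest = £11,725.0000 + £5,917.8455… = £17,642.85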